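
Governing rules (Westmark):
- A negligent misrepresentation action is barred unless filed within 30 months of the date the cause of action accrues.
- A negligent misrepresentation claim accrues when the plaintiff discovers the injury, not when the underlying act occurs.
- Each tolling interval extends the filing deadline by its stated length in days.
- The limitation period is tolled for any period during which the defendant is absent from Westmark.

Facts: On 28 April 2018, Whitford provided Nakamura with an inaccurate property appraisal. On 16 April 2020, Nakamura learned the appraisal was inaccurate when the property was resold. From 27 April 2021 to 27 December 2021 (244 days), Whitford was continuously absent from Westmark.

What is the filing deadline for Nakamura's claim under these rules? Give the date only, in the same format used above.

Under the discovery rule, the claim accrued on 16 April 2020, when Nakamura discovered the injury — not on the 28 April 2018 date of the underlying act.
The untolled deadline — 30 months after 16 April 2020 — is 16 October 2022.
The period was tolled for 244 days by the defendant's absence from the jurisdiction (27 April 2021 to 27 December 2021), pushing the deadline to 17 June 2023.

17 June 2023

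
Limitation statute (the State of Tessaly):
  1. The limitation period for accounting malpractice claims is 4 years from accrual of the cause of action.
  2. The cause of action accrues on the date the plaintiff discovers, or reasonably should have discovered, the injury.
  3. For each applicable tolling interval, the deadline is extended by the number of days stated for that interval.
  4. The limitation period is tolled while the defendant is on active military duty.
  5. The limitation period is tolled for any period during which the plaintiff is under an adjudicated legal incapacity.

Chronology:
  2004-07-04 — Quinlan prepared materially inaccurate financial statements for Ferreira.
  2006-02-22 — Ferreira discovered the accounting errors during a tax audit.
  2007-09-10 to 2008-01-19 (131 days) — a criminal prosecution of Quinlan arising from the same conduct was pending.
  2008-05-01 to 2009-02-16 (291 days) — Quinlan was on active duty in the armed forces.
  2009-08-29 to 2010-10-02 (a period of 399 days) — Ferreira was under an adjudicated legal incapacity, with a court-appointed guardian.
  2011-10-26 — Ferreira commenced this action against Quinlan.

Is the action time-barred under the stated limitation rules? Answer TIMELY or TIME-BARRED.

Accrual is tied to discovery, so the period began on 2006-02-22 rather than on 2004-07-04 when the act occurred.
Adding the 4 years base period to 2006-02-22 gives a deadline of 2010-02-22, before any tolling.
The period was tolled for 291 days by the defendant's active military service (2008-05-01 to 2009-02-16), pushing the deadline to 2010-12-10.
The plaintiff's legal incapacity from 2009-08-29 to 2010-10-02 tolled the period for 399 days, extending the deadline to 2012-01-13.
Although a criminal prosecution ran from 2007-09-10 to 2008-01-19, the stated rules do not make that a tolling event, so it is disregarded.
The 2011-10-26 filing precedes the 2012-01-13 deadline; the claim is timely.

TIMELY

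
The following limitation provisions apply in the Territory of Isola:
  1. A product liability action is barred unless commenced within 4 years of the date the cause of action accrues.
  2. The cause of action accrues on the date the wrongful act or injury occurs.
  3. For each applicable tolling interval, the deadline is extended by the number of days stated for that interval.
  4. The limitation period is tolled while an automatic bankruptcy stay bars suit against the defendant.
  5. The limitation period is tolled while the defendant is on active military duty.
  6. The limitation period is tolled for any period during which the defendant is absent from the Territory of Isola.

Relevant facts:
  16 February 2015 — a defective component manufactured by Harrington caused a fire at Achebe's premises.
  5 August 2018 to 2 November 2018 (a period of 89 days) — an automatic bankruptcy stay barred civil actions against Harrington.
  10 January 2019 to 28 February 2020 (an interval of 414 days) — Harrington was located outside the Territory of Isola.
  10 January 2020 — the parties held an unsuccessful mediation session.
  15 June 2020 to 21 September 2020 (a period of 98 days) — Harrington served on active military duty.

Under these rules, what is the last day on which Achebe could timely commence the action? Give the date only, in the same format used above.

9 October 2020

The limitation period began to run on 16 February 2015.
4 years from 16 February 2015 is 16 February 2019.
The period was tolled for 89 days by the automatic bankruptcy stay (5 August 2018 to 2 November 2018), pushing the deadline to 16 May 2019.
The period was tolled for 414 days by the defendant's absence from the jurisdiction (10 January 2019 to 28 February 2020), pushing the deadline to 3 July 2020.
The defendant's active military service from 15 June 2020 to 21 September 2020 tolled the period for 98 days, extending the deadline to 9 October 2020.
The other events in the timeline have no effect on the limitation period under the stated rules.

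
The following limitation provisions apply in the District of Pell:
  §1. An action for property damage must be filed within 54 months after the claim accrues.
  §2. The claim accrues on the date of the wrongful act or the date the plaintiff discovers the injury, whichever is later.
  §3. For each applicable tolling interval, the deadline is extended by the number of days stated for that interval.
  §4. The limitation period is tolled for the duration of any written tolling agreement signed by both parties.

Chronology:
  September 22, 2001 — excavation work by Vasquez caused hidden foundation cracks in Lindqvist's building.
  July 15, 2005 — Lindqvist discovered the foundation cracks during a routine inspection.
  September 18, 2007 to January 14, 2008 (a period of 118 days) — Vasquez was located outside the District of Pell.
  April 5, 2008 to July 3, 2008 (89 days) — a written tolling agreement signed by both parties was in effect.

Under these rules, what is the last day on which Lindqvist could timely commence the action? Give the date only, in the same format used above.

April 14, 2010

Taking the later of the act (September 22, 2001) and discovery (July 15, 2005), the claim accrued on July 15, 2005.
The untolled deadline — 54 months after July 15, 2005 — is January 15, 2010.
The written tolling agreement from April 5, 2008 to July 3, 2008 tolled the period for 89 days, extending the deadline to April 14, 2010.
No stated provision tolls the period for the defendant's absence, so the interval from September 18, 2007 to January 14, 2008 has no effect on the deadline.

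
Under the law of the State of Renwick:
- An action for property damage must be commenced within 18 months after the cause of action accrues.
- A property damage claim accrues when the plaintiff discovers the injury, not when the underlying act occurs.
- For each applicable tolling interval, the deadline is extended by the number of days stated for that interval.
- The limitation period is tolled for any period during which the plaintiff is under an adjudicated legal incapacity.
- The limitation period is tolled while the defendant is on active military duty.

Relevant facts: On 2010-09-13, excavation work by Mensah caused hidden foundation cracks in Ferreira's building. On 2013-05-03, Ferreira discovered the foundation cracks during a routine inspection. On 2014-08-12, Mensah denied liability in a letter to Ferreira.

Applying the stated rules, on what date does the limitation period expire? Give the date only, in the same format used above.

Under the discovery rule, the claim accrued on 2013-05-03, when Ferreira discovered the injury — not on the 2010-09-13 date of the underlying act.
Adding the 18 months base period to 2013-05-03 gives a deadline of 2014-11-03, before any tolling.
None of the other events listed affects the running of the period under the stated rules.

2014-11-03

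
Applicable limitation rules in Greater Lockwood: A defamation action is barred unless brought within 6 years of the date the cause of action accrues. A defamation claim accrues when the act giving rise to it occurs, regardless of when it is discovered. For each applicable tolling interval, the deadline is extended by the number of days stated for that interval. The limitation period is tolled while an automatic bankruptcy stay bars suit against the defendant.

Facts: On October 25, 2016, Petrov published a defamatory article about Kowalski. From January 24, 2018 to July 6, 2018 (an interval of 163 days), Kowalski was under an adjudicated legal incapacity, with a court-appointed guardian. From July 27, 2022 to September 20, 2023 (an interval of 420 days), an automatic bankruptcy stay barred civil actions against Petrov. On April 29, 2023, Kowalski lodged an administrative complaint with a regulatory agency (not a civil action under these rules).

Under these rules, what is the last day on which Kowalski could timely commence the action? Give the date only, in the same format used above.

December 19, 2023

The claim accrued on October 25, 2016, when the wrongful act occurred.
Adding the 6 years base period to October 25, 2016 gives a deadline of October 25, 2022, before any tolling.
The period was tolled for 420 days by the automatic bankruptcy stay (July 27, 2022 to September 20, 2023), pushing the deadline to December 19, 2023.
Although the plaintiff's incapacity ran from January 24, 2018 to July 6, 2018, the stated rules do not make that a tolling event, so it is disregarded.
The other events in the timeline have no effect on the limitation period under the stated rules.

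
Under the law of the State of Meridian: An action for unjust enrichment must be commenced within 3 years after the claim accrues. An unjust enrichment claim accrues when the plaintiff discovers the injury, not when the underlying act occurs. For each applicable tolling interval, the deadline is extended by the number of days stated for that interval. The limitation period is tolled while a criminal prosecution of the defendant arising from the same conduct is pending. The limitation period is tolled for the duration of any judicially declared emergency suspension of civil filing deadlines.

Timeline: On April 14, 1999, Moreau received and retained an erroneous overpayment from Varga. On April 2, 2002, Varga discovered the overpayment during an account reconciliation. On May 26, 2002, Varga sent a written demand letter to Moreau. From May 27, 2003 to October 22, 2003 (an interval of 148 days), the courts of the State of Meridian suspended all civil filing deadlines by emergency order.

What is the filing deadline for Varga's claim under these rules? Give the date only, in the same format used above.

August 28, 2005

The claim did not accrue until Varga discovered the injury on April 2, 2002; the April 14, 1999 act date does not start the clock under the stated rule.
3 years from April 2, 2002 is April 2, 2005.
The emergency suspension of filing deadlines from May 27, 2003 to October 22, 2003 tolled the period for 148 days, extending the deadline to August 28, 2005.
Nothing else in the chronology tolls or restarts the period.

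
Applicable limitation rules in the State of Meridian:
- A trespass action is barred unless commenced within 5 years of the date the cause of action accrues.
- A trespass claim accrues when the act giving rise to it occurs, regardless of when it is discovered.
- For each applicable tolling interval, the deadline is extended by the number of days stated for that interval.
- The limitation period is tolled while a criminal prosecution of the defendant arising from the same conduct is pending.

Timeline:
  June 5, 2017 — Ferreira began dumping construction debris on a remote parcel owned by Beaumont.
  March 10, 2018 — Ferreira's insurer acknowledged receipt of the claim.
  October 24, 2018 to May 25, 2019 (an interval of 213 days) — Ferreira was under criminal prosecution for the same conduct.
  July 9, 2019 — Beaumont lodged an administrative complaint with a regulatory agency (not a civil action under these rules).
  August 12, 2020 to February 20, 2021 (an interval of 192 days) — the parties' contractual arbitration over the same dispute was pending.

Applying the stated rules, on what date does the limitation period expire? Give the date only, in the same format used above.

January 4, 2023

The cause of action accrued on June 5, 2017, the date of the act.
The untolled deadline — 5 years after June 5, 2017 — is June 5, 2022.
The pending criminal prosecution from October 24, 2018 to May 25, 2019 tolled the period for 213 days, extending the deadline to January 4, 2023.
Although a pending arbitration ran from August 12, 2020 to February 20, 2021, the stated rules do not make that a tolling event, so it is disregarded.
The other events in the timeline have no effect on the limitation period under the stated rules.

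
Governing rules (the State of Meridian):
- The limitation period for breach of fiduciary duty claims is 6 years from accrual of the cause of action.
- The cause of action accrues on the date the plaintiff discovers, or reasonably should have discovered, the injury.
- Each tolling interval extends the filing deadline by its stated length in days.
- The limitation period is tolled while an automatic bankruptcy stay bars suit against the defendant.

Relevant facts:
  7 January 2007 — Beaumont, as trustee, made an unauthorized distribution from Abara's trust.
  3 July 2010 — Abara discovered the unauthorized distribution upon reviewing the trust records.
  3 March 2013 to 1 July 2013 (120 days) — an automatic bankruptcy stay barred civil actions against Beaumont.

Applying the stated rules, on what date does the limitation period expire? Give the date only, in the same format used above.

Accrual is tied to discovery, so the period began on 3 July 2010 rather than on 7 January 2007 when the act occurred.
The untolled deadline — 6 years after 3 July 2010 — is 3 July 2016.
The automatic bankruptcy stay from 3 March 2013 to 1 July 2013 tolled the period for 120 days, extending the deadline to 31 October 2016.

31 October 2016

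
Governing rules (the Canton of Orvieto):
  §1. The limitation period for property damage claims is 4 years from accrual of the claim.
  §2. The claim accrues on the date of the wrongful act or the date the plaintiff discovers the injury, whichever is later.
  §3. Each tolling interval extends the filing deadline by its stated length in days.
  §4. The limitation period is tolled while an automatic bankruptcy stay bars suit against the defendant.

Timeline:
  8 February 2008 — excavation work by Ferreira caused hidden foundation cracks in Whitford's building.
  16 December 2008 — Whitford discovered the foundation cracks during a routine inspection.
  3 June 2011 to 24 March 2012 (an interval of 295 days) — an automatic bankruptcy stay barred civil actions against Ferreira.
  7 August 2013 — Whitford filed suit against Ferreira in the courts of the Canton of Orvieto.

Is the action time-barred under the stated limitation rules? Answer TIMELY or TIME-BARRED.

TIMELY

Taking the later of the act (8 February 2008) and discovery (16 December 2008), the claim accrued on 16 December 2008.
4 years from 16 December 2008 is 16 December 2012.
The period was tolled for 295 days by the automatic bankruptcy stay (3 June 2011 to 24 March 2012), pushing the deadline to 7 October 2013.
The 7 August 2013 filing precedes the 7 October 2013 deadline; the claim is timely.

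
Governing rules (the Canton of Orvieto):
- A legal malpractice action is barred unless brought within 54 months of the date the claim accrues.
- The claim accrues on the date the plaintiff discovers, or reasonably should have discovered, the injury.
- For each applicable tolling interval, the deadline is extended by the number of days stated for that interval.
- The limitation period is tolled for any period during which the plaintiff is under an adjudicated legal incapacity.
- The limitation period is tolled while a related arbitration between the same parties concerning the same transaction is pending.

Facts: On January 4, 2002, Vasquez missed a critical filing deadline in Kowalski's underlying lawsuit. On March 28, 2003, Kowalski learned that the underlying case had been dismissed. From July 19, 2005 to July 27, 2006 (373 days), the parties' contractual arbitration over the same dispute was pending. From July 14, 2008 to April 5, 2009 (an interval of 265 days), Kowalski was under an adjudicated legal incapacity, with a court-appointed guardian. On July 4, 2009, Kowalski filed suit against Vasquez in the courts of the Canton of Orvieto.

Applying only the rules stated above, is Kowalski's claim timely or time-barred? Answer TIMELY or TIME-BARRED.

Under the discovery rule, the claim accrued on March 28, 2003, when Kowalski discovered the injury — not on the January 4, 2002 date of the underlying act.
54 months from March 28, 2003 is September 28, 2007.
The period was tolled for 373 days by the pending related arbitration (July 19, 2005 to July 27, 2006), pushing the deadline to October 5, 2008.
The period was tolled for 265 days by the plaintiff's legal incapacity (July 14, 2008 to April 5, 2009), pushing the deadline to June 27, 2009.
The July 4, 2009 filing falls after the June 27, 2009 deadline; the claim is time-barred.

TIME-BARRED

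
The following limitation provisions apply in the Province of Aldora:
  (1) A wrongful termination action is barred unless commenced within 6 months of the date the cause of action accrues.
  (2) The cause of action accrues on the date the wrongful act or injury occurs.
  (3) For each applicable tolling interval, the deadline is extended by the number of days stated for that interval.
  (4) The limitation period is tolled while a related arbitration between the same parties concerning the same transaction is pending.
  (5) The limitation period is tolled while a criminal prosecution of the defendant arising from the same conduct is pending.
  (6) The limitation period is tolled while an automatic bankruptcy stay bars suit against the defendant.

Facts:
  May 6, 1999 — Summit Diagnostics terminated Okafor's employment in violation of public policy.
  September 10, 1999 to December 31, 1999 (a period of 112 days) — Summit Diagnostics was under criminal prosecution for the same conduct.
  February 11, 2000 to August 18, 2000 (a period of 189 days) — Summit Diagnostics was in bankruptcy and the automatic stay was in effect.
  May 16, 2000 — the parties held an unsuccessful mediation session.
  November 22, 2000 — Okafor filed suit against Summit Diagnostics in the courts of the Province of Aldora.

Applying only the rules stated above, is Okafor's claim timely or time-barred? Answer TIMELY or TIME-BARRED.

The claim accrued on May 6, 1999, when the wrongful act occurred.
The untolled deadline — 6 months after May 6, 1999 — is November 6, 1999.
The pending criminal prosecution from September 10, 1999 to December 31, 1999 tolled the period for 112 days, extending the deadline to February 26, 2000.
Because the automatic bankruptcy stay ran from February 11, 2000 to August 18, 2000, the deadline is extended by 189 days to September 2, 2000.
The other events in the timeline have no effect on the limitation period under the stated rules.
Filing on November 22, 2000 missed the September 2, 2000 deadline — the action is time-barred.

TIME-BARRED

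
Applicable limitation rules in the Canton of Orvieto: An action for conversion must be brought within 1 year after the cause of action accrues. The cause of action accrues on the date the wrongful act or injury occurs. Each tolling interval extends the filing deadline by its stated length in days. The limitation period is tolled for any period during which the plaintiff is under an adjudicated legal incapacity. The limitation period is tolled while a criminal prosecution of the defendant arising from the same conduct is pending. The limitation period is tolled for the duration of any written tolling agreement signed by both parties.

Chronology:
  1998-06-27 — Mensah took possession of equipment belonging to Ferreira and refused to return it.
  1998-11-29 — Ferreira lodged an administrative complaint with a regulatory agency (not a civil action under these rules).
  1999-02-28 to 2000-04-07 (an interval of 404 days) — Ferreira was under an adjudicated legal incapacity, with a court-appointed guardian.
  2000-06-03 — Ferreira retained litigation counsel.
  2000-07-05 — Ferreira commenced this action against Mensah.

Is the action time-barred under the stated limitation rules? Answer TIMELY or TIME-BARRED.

TIMELY

The claim accrued on 1998-06-27, when the wrongful act occurred.
1 year from 1998-06-27 is 1999-06-27.
The period was tolled for 404 days by the plaintiff's legal incapacity (1999-02-28 to 2000-04-07), pushing the deadline to 2000-08-04.
Nothing else in the chronology tolls or restarts the period.
The 2000-07-05 filing precedes the 2000-08-04 deadline; the claim is timely.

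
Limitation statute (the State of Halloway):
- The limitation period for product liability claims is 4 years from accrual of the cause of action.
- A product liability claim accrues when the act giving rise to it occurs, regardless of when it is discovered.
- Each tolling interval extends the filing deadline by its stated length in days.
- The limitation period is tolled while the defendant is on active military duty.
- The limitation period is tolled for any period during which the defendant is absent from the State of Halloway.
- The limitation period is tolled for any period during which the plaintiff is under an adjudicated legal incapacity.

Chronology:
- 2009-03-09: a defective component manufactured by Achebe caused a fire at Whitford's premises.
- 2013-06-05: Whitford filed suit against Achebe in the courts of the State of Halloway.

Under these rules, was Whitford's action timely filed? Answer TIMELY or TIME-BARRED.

The claim accrued on 2009-03-09, when the wrongful act occurred.
Adding the 4 years base period to 2009-03-09 gives a deadline of 2013-03-09, before any tolling.
Filing on 2013-06-05 missed the 2013-03-09 deadline — the action is time-barred.

TIME-BARRED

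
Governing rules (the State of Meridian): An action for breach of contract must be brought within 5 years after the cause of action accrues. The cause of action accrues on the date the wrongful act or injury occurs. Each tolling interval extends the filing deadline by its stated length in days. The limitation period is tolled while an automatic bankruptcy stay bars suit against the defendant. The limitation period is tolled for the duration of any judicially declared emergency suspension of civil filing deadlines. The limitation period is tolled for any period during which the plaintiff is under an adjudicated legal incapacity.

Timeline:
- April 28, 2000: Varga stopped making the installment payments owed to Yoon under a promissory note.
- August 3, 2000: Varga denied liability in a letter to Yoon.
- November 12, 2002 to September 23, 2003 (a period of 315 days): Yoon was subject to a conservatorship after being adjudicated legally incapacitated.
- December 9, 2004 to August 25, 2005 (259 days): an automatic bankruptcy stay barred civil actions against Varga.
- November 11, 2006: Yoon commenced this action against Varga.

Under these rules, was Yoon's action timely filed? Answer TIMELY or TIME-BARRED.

TIMELY

The cause of action accrued on April 28, 2000, the date of the act.
5 years from April 28, 2000 is April 28, 2005.
The plaintiff's legal incapacity from November 12, 2002 to September 23, 2003 tolled the period for 315 days, extending the deadline to March 9, 2006.
The period was tolled for 259 days by the automatic bankruptcy stay (December 9, 2004 to August 25, 2005), pushing the deadline to November 23, 2006.
None of the other events listed affects the running of the period under the stated rules.
Yoon filed on November 11, 2006, before the November 23, 2006 deadline, so the action is timely.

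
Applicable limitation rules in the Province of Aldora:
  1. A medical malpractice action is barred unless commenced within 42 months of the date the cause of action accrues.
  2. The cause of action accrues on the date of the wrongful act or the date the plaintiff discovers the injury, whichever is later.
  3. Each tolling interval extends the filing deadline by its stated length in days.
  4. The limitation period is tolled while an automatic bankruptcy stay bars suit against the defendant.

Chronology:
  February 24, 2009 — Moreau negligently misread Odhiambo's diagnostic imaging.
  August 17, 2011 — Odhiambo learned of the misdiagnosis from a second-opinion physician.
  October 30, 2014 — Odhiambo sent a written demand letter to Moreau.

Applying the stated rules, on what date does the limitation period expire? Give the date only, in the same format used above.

February 17, 2015

Because discovery on August 17, 2011 post-dates the February 24, 2009 act, accrual under the later-of rule falls on August 17, 2011.
The untolled deadline — 42 months after August 17, 2011 — is February 17, 2015.
Nothing else in the chronology tolls or restarts the period.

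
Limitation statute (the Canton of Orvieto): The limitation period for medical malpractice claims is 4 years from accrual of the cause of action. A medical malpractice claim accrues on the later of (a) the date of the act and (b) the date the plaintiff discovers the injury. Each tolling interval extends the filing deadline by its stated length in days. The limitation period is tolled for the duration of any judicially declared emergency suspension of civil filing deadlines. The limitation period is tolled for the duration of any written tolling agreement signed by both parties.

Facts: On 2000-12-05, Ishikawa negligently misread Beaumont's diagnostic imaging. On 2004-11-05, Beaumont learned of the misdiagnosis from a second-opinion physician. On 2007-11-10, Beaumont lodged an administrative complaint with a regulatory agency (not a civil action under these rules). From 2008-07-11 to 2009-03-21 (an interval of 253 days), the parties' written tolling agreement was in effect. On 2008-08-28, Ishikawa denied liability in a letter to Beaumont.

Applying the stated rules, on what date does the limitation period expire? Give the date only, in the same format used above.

2009-07-16

Taking the later of the act (2000-12-05) and discovery (2004-11-05), the claim accrued on 2004-11-05.
Adding the 4 years base period to 2004-11-05 gives a deadline of 2008-11-05, before any tolling.
The written tolling agreement from 2008-07-11 to 2009-03-21 tolled the period for 253 days, extending the deadline to 2009-07-16.
None of the other events listed affects the running of the period under the stated rules.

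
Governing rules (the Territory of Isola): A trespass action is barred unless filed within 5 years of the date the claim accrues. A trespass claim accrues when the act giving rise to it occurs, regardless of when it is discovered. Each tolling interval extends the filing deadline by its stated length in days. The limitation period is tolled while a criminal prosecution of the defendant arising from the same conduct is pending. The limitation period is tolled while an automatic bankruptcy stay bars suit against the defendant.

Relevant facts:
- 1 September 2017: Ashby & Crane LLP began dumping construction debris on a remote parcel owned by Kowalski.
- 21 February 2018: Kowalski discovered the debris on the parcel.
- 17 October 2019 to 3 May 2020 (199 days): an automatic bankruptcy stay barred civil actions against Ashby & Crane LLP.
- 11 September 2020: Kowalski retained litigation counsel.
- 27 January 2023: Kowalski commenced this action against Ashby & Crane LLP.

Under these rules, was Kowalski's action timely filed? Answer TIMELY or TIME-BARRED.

The claim accrued on 1 September 2017, when the wrongful act occurred; under the stated occurrence rule the 21 February 2018 discovery does not delay accrual.
The untolled deadline — 5 years after 1 September 2017 — is 1 September 2022.
Because the automatic bankruptcy stay ran from 17 October 2019 to 3 May 2020, the deadline is extended by 199 days to 19 March 2023.
The other events in the timeline have no effect on the limitation period under the stated rules.
Kowalski filed on 27 January 2023, before the 19 March 2023 deadline, so the action is timely.

TIMELY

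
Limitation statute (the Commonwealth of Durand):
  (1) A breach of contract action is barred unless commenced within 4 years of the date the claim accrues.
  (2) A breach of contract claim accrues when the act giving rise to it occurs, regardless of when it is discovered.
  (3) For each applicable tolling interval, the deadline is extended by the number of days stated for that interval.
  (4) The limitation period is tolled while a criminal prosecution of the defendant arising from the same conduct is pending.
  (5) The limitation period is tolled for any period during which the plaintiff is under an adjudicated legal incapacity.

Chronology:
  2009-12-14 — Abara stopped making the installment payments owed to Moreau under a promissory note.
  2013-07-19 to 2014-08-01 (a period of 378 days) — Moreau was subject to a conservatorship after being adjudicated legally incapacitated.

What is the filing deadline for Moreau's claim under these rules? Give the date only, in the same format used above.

2014-12-27

The limitation period began to run on 2009-12-14.
4 years from 2009-12-14 is 2013-12-14.
The plaintiff's legal incapacity from 2013-07-19 to 2014-08-01 tolled the period for 378 days, extending the deadline to 2014-12-27.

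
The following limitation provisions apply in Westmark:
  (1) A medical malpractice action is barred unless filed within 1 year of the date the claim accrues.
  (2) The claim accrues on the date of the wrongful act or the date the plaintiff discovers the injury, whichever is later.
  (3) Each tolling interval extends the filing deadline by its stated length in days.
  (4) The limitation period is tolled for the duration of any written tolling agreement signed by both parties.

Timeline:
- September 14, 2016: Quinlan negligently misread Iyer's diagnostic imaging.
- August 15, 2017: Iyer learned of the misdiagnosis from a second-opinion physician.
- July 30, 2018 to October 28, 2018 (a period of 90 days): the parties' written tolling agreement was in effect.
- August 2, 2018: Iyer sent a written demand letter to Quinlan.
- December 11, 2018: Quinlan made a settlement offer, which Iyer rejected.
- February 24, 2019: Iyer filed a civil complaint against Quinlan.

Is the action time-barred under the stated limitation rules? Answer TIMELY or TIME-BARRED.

Because discovery on August 15, 2017 post-dates the September 14, 2016 act, accrual under the later-of rule falls on August 15, 2017.
The untolled deadline — 1 year after August 15, 2017 — is August 15, 2018.
The period was tolled for 90 days by the written tolling agreement (July 30, 2018 to October 28, 2018), pushing the deadline to November 13, 2018.
None of the other events listed affects the running of the period under the stated rules.
Filing on February 24, 2019 missed the November 13, 2018 deadline — the action is time-barred.

TIME-BARRED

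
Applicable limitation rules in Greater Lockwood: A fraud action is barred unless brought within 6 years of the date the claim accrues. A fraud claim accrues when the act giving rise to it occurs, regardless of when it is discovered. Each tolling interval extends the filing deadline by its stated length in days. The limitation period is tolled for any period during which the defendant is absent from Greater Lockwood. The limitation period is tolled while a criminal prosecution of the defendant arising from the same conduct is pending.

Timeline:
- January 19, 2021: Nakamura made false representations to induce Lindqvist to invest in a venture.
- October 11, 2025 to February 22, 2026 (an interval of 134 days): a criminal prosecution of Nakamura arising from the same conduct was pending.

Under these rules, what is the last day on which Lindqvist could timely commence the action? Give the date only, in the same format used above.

The claim accrued on January 19, 2021, the date of the act.
Adding the 6 years base period to January 19, 2021 gives a deadline of January 19, 2027, before any tolling.
The pending criminal prosecution from October 11, 2025 to February 22, 2026 tolled the period for 134 days, extending the deadline to June 2, 2027.

June 2, 2027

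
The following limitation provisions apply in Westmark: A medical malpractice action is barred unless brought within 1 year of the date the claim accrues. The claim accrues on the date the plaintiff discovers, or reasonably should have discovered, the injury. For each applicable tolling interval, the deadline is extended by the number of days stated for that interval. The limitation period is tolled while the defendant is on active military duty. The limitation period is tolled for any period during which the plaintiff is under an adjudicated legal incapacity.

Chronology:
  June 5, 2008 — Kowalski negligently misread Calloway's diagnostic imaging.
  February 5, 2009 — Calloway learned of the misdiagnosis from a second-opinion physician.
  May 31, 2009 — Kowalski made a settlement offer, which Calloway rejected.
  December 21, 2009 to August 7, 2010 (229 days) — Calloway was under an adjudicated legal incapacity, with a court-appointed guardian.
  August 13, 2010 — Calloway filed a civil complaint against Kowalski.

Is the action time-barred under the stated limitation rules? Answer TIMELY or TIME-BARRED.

TIMELY

Under the discovery rule, the claim accrued on February 5, 2009, when Calloway discovered the injury — not on the June 5, 2008 date of the underlying act.
The untolled deadline — 1 year after February 5, 2009 — is February 5, 2010.
The period was tolled for 229 days by the plaintiff's legal incapacity (December 21, 2009 to August 7, 2010), pushing the deadline to September 22, 2010.
Nothing else in the chronology tolls or restarts the period.
The August 13, 2010 filing precedes the September 22, 2010 deadline; the claim is timely.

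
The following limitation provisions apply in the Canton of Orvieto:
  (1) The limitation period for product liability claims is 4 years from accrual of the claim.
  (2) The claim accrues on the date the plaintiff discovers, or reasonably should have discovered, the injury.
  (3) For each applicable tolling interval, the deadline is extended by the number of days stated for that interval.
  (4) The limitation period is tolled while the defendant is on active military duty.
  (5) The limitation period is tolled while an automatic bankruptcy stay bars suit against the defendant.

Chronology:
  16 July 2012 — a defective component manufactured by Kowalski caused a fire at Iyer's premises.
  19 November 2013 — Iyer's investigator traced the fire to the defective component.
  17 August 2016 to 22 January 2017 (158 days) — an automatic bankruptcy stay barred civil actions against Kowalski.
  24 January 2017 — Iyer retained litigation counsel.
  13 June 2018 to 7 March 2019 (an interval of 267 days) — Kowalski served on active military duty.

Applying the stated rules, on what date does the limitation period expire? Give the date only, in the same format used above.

The claim did not accrue until Iyer discovered the injury on 19 November 2013; the 16 July 2012 act date does not start the clock under the stated rule.
Adding the 4 years base period to 19 November 2013 gives a deadline of 19 November 2017, before any tolling.
The automatic bankruptcy stay from 17 August 2016 to 22 January 2017 tolled the period for 158 days, extending the deadline to 26 April 2018.
The defendant's active military service from 13 June 2018 to 7 March 2019 began after the period had already run on 26 April 2018, so it has no tolling effect.
The other events in the timeline have no effect on the limitation period under the stated rules.

26 April 2018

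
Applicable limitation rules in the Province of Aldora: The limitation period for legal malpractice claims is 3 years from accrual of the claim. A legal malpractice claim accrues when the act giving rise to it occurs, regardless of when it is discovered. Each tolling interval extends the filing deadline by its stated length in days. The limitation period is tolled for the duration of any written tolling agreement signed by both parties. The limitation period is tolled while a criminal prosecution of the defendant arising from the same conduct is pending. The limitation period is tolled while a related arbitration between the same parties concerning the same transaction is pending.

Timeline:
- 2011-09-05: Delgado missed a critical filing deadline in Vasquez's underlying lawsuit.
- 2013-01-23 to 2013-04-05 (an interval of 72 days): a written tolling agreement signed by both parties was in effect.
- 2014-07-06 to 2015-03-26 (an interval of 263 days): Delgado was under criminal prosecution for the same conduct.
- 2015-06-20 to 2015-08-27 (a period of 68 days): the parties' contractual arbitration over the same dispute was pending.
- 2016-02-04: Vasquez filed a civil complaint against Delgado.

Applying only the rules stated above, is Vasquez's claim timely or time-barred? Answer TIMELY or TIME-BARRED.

The limitation period began to run on 2011-09-05.
Adding the 3 years base period to 2011-09-05 gives a deadline of 2014-09-05, before any tolling.
Because the written tolling agreement ran from 2013-01-23 to 2013-04-05, the deadline is extended by 72 days to 2014-11-16.
The pending criminal prosecution from 2014-07-06 to 2015-03-26 tolled the period for 263 days, extending the deadline to 2015-08-06.
Because the pending related arbitration ran from 2015-06-20 to 2015-08-27, the deadline is extended by 68 days to 2015-10-13.
Filing on 2016-02-04 missed the 2015-10-13 deadline — the action is time-barred.

TIME-BARRED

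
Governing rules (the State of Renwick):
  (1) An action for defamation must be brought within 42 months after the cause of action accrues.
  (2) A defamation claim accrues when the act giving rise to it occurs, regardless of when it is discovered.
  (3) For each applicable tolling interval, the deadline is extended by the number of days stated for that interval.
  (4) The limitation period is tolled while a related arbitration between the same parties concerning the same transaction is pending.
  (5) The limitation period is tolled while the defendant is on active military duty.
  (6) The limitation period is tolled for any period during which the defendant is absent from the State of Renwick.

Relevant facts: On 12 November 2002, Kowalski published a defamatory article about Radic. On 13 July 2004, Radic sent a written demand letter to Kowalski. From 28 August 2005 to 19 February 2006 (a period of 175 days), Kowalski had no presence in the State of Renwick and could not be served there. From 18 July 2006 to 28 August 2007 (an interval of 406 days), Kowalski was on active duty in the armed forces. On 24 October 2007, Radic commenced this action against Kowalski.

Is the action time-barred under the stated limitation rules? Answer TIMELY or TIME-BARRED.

TIMELY

The cause of action accrued on 12 November 2002, the date of the act.
The untolled deadline — 42 months after 12 November 2002 — is 12 May 2006.
The period was tolled for 175 days by the defendant's absence from the jurisdiction (28 August 2005 to 19 February 2006), pushing the deadline to 3 November 2006.
The period was tolled for 406 days by the defendant's active military service (18 July 2006 to 28 August 2007), pushing the deadline to 14 December 2007.
The other events in the timeline have no effect on the limitation period under the stated rules.
Filing on 24 October 2007 beat the 14 December 2007 deadline — the action is timely.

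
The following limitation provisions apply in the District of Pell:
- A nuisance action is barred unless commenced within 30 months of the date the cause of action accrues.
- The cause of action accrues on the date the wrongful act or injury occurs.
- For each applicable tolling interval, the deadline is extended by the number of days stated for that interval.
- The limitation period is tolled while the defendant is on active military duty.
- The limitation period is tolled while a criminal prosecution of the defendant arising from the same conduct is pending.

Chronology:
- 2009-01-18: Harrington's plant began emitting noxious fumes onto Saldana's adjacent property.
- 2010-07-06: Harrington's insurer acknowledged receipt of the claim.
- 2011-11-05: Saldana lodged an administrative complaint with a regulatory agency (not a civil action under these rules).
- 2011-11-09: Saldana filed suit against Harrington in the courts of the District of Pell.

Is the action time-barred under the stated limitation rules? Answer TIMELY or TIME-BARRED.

TIME-BARRED

The claim accrued on 2009-01-18, when the wrongful act occurred.
30 months from 2009-01-18 is 2011-07-18.
Nothing else in the chronology tolls or restarts the period.
Saldana filed on 2011-11-09, after the 2011-07-18 deadline, so the action is time-barred.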